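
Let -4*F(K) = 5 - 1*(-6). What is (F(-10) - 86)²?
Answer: 126025/16 ≈ 7876.6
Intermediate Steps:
F(K) = -11/4 (F(K) = -(5 - 1*(-6))/4 = -(5 + 6)/4 = -¼*11 = -11/4)
(F(-10) - 86)² = (-11/4 - 86)² = (-355/4)² = 126025/16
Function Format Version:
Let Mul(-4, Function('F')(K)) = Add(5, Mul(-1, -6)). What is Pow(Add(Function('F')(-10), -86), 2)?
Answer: Rational(126025, 16) ≈ 7876.6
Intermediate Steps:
Function('F')(K) = Rational(-11, 4) (Function('F')(K) = Mul(Rational(-1, 4), Add(5, Mul(-1, -6))) = Mul(Rational(-1, 4), Add(5, 6)) = Mul(Rational(-1, 4), 11) = Rational(-11, 4))
Pow(Add(Function('F')(-10), -86), 2) = Pow(Add(Rational(-11, 4), -86), 2) = Pow(Rational(-355, 4), 2) = Rational(126025, 16)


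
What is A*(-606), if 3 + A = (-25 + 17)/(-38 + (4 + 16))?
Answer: 4646/3 ≈ 1548.7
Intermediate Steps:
A = -23/9 (A = -3 + (-25 + 17)/(-38 + (4 + 16)) = -3 - 8/(-38 + 20) = -3 - 8/(-18) = -3 - 8*(-1/18) = -3 + 4/9 = -23/9 ≈ -2.5556)
A*(-606) = -23/9*(-606) = 4646/3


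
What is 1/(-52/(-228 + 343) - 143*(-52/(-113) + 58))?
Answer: -12995/108641546 ≈ -0.00011961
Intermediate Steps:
1/(-52/(-228 + 343) - 143*(-52/(-113) + 58)) = 1/(-52/115 - 143*(-52*(-1/113) + 58)) = 1/((1/115)*(-52) - 143*(52/113 + 58)) = 1/(-52/115 - 143*6606/113) = 1/(-52/115 - 944658/113) = 1/(-108641546/12995) = -12995/108641546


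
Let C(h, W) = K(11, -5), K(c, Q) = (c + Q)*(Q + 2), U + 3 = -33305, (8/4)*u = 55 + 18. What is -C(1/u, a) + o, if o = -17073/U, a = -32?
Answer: 616617/33308 ≈ 18.513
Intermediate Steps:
u = 73/2 (u = (55 + 18)/2 = (1/2)*73 = 73/2 ≈ 36.500)
U = -33308 (U = -3 - 33305 = -33308)
K(c, Q) = (2 + Q)*(Q + c) (K(c, Q) = (Q + c)*(2 + Q) = (2 + Q)*(Q + c))
C(h, W) = -18 (C(h, W) = (-5)**2 + 2*(-5) + 2*11 - 5*11 = 25 - 10 + 22 - 55 = -18)
o = 17073/33308 (o = -17073/(-33308) = -17073*(-1/33308) = 17073/33308 ≈ 0.51258)
-C(1/u, a) + o = -1*(-18) + 17073/33308 = 18 + 17073/33308 = 616617/33308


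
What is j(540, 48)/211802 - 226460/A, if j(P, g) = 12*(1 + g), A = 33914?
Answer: -11986184872/1795763257 ≈ -6.6747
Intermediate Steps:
j(P, g) = 12 + 12*g
j(540, 48)/211802 - 226460/A = (12 + 12*48)/211802 - 226460/33914 = (12 + 576)*(1/211802) - 226460*1/33914 = 588*(1/211802) - 113230/16957 = 294/105901 - 113230/16957 = -11986184872/1795763257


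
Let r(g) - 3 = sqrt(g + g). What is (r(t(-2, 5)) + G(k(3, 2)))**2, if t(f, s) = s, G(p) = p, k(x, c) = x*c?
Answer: (9 + sqrt(10))**2 ≈ 147.92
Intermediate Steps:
k(x, c) = c*x
r(g) = 3 + sqrt(2)*sqrt(g) (r(g) = 3 + sqrt(g + g) = 3 + sqrt(2*g) = 3 + sqrt(2)*sqrt(g))
(r(t(-2, 5)) + G(k(3, 2)))**2 = ((3 + sqrt(2)*sqrt(5)) + 2*3)**2 = ((3 + sqrt(10)) + 6)**2 = (9 + sqrt(10))**2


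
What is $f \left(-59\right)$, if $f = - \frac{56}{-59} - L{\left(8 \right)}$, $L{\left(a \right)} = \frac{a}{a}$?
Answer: $3$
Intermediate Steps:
$L{\left(a \right)} = 1$
$f = - \frac{3}{59}$ ($f = - \frac{56}{-59} - 1 = \left(-56\right) \left(- \frac{1}{59}\right) - 1 = \frac{56}{59} - 1 = - \frac{3}{59} \approx -0.050847$)
$f \left(-59\right) = \left(- \frac{3}{59}\right) \left(-59\right) = 3$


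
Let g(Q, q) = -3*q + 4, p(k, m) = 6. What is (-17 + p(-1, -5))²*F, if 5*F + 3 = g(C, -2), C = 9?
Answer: 847/5 ≈ 169.40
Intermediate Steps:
g(Q, q) = 4 - 3*q
F = 7/5 (F = -⅗ + (4 - 3*(-2))/5 = -⅗ + (4 + 6)/5 = -⅗ + (⅕)*10 = -⅗ + 2 = 7/5 ≈ 1.4000)
(-17 + p(-1, -5))²*F = (-17 + 6)²*(7/5) = (-11)²*(7/5) = 121*(7/5) = 847/5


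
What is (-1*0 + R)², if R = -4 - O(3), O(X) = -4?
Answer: 0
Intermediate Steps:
R = 0 (R = -4 - 1*(-4) = -4 + 4 = 0)
(-1*0 + R)² = (-1*0 + 0)² = (0 + 0)² = 0² = 0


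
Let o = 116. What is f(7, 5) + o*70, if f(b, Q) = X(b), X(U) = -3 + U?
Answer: 8124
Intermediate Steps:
f(b, Q) = -3 + b
f(7, 5) + o*70 = (-3 + 7) + 116*70 = 4 + 8120 = 8124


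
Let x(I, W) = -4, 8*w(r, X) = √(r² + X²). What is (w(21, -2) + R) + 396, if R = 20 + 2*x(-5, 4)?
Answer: 408 + √445/8 ≈ 410.64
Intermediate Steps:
w(r, X) = √(X² + r²)/8 (w(r, X) = √(r² + X²)/8 = √(X² + r²)/8)
R = 12 (R = 20 + 2*(-4) = 20 - 8 = 12)
(w(21, -2) + R) + 396 = (√((-2)² + 21²)/8 + 12) + 396 = (√(4 + 441)/8 + 12) + 396 = (√445/8 + 12) + 396 = (12 + √445/8) + 396 = 408 + √445/8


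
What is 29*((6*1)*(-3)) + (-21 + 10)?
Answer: -533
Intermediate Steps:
29*((6*1)*(-3)) + (-21 + 10) = 29*(6*(-3)) - 11 = 29*(-18) - 11 = -522 - 11 = -533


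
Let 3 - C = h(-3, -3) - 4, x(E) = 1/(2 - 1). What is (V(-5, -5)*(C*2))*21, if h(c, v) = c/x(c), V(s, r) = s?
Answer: -2100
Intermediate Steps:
x(E) = 1 (x(E) = 1/1 = 1)
h(c, v) = c (h(c, v) = c/1 = c*1 = c)
C = 10 (C = 3 - (-3 - 4) = 3 - 1*(-7) = 3 + 7 = 10)
(V(-5, -5)*(C*2))*21 = -50*2*21 = -5*20*21 = -100*21 = -2100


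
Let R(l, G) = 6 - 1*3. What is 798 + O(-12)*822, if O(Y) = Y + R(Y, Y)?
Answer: -6600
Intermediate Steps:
R(l, G) = 3 (R(l, G) = 6 - 3 = 3)
O(Y) = 3 + Y (O(Y) = Y + 3 = 3 + Y)
798 + O(-12)*822 = 798 + (3 - 12)*822 = 798 - 9*822 = 798 - 7398 = -6600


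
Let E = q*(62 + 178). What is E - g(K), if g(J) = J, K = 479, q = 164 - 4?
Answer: 37921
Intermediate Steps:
q = 160
E = 38400 (E = 160*(62 + 178) = 160*240 = 38400)
E - g(K) = 38400 - 1*479 = 38400 - 479 = 37921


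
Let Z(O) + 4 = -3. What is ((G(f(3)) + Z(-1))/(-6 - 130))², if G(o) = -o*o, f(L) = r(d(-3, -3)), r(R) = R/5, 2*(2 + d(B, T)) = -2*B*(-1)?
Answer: 1/289 ≈ 0.0034602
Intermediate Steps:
Z(O) = -7 (Z(O) = -4 - 3 = -7)
d(B, T) = -2 + B (d(B, T) = -2 + (-2*B*(-1))/2 = -2 + (2*B)/2 = -2 + B)
r(R) = R/5 (r(R) = R*(⅕) = R/5)
f(L) = -1 (f(L) = (-2 - 3)/5 = (⅕)*(-5) = -1)
G(o) = -o²
((G(f(3)) + Z(-1))/(-6 - 130))² = ((-1*(-1)² - 7)/(-6 - 130))² = ((-1*1 - 7)/(-136))² = ((-1 - 7)*(-1/136))² = (-8*(-1/136))² = (1/17)² = 1/289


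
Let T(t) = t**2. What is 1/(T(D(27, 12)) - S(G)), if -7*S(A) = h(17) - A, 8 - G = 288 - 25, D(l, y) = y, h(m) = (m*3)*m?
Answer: 7/2130 ≈ 0.0032864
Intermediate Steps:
h(m) = 3*m**2 (h(m) = (3*m)*m = 3*m**2)
G = -255 (G = 8 - (288 - 25) = 8 - 1*263 = 8 - 263 = -255)
S(A) = -867/7 + A/7 (S(A) = -(3*17**2 - A)/7 = -(3*289 - A)/7 = -(867 - A)/7 = -867/7 + A/7)
1/(T(D(27, 12)) - S(G)) = 1/(12**2 - (-867/7 + (1/7)*(-255))) = 1/(144 - (-867/7 - 255/7)) = 1/(144 - 1*(-1122/7)) = 1/(144 + 1122/7) = 1/(2130/7) = 7/2130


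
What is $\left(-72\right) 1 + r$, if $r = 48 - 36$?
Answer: $-60$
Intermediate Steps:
$r = 12$
$\left(-72\right) 1 + r = \left(-72\right) 1 + 12 = -72 + 12 = -60$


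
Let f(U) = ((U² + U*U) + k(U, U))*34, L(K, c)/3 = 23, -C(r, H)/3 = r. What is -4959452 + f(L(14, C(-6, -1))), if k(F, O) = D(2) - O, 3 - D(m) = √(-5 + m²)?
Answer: -4637948 - 34*I ≈ -4.638e+6 - 34.0*I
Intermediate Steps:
C(r, H) = -3*r
L(K, c) = 69 (L(K, c) = 3*23 = 69)
D(m) = 3 - √(-5 + m²)
k(F, O) = 3 - I - O (k(F, O) = (3 - √(-5 + 2²)) - O = (3 - √(-5 + 4)) - O = (3 - √(-1)) - O = (3 - I) - O = 3 - I - O)
f(U) = 102 - 34*I - 34*U + 68*U² (f(U) = ((U² + U*U) + (3 - I - U))*34 = ((U² + U²) + (3 - I - U))*34 = (2*U² + (3 - I - U))*34 = (3 - I - U + 2*U²)*34 = 102 - 34*I - 34*U + 68*U²)
-4959452 + f(L(14, C(-6, -1))) = -4959452 + (102 - 34*I - 34*69 + 68*69²) = -4959452 + (102 - 34*I - 2346 + 68*4761) = -4959452 + (102 - 34*I - 2346 + 323748) = -4959452 + (321504 - 34*I) = -4637948 - 34*I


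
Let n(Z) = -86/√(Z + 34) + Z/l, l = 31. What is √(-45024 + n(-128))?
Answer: √(-95587918688 + 1942181*I*√94)/1457 ≈ 0.020901 + 212.2*I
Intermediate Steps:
n(Z) = -86/√(34 + Z) + Z/31 (n(Z) = -86/√(Z + 34) + Z/31 = -86/√(34 + Z) + Z*(1/31) = -86/√(34 + Z) + Z/31)
√(-45024 + n(-128)) = √(-45024 + (-86/√(34 - 128) + (1/31)*(-128))) = √(-45024 + (-(-43)*I*√94/47 - 128/31)) = √(-45024 + (43*I*√94/47 - 128/31)) = √(-45024 + (-128/31 + 43*I*√94/47)) = √(-1395872/31 + 43*I*√94/47)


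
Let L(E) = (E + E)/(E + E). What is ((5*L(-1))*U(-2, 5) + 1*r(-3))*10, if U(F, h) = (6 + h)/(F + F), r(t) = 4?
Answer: -195/2 ≈ -97.500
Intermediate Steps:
L(E) = 1 (L(E) = (2*E)/((2*E)) = (2*E)*(1/(2*E)) = 1)
U(F, h) = (6 + h)/(2*F) (U(F, h) = (6 + h)/((2*F)) = (6 + h)*(1/(2*F)) = (6 + h)/(2*F))
((5*L(-1))*U(-2, 5) + 1*r(-3))*10 = ((5*1)*((½)*(6 + 5)/(-2)) + 1*4)*10 = (5*((½)*(-½)*11) + 4)*10 = (5*(-11/4) + 4)*10 = (-55/4 + 4)*10 = -39/4*10 = -195/2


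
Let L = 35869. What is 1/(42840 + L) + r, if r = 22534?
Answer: 1773628607/78709 ≈ 22534.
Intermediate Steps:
1/(42840 + L) + r = 1/(42840 + 35869) + 22534 = 1/78709 + 22534 = 1773628607/78709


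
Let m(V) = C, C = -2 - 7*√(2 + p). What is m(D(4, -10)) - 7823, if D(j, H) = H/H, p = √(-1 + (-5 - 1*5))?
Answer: -7825 - 7*√(2 + I*√11) ≈ -7837.0 - 6.7741*I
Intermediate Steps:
p = I*√11 (p = √(-1 + (-5 - 5)) = √(-1 - 10) = √(-11) = I*√11 ≈ 3.3166*I)
D(j, H) = 1
C = -2 - 7*√(2 + I*√11) ≈ -13.995 - 6.7741*I
m(V) = -2 - 7*√(2 + I*√11)
m(D(4, -10)) - 7823 = (-2 - 7*√(2 + I*√11)) - 7823 = -7825 - 7*√(2 + I*√11)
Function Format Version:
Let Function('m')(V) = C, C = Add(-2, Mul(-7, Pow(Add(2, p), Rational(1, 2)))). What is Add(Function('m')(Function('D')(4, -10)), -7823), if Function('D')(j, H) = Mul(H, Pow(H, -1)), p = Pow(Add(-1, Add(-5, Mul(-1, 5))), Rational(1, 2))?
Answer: Add(-7825, Mul(-7, Pow(Add(2, Mul(I, Pow(11, Rational(1, 2)))), Rational(1, 2)))) ≈ Add(-7837.0, Mul(-6.7741, I))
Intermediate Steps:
p = Mul(I, Pow(11, Rational(1, 2))) (p = Pow(Add(-1, Add(-5, -5)), Rational(1, 2)) = Pow(Add(-1, -10), Rational(1, 2)) = Pow(-11, Rational(1, 2)) = Mul(I, Pow(11, Rational(1, 2))) ≈ Mul(3.3166, I))
Function('D')(j, H) = 1
C = Add(-2, Mul(-7, Pow(Add(2, Mul(I, Pow(11, Rational(1, 2)))), Rational(1, 2)))) ≈ Add(-13.995, Mul(-6.7741, I))
Function('m')(V) = Add(-2, Mul(-7, Pow(Add(2, Mul(I, Pow(11, Rational(1, 2)))), Rational(1, 2))))
Add(Function('m')(Function('D')(4, -10)), -7823) = Add(Add(-2, Mul(-7, Pow(Add(2, Mul(I, Pow(11, Rational(1, 2)))), Rational(1, 2)))), -7823) = Add(-7825, Mul(-7, Pow(Add(2, Mul(I, Pow(11, Rational(1, 2)))), Rational(1, 2))))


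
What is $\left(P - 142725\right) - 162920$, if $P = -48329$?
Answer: $-353974$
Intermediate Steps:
$\left(P - 142725\right) - 162920 = \left(-48329 - 142725\right) - 162920 = -191054 - 162920 = -353974$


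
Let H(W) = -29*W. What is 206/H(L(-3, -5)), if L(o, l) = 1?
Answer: -206/29 ≈ -7.1034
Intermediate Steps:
206/H(L(-3, -5)) = 206/((-29*1)) = 206/(-29) = 206*(-1/29) = -206/29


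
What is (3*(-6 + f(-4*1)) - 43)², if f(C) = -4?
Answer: 5329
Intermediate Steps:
(3*(-6 + f(-4*1)) - 43)² = (3*(-6 - 4) - 43)² = (3*(-10) - 43)² = (-30 - 43)² = (-73)² = 5329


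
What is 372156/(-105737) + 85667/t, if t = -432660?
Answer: -170075186539/45748170420 ≈ -3.7176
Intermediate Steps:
372156/(-105737) + 85667/t = 372156/(-105737) + 85667/(-432660) = 372156*(-1/105737) + 85667*(-1/432660) = -372156/105737 - 85667/432660 = -170075186539/45748170420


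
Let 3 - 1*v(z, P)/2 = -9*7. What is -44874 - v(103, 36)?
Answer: -45006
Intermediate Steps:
v(z, P) = 132 (v(z, P) = 6 - (-18)*7 = 6 - 2*(-63) = 6 + 126 = 132)
-44874 - v(103, 36) = -44874 - 1*132 = -44874 - 132 = -45006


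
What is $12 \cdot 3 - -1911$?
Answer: $1947$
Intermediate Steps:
$12 \cdot 3 - -1911 = 36 + 1911 = 1947$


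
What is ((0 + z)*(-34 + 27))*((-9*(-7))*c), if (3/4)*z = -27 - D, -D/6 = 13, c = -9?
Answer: 269892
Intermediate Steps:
D = -78 (D = -6*13 = -78)
z = 68 (z = 4*(-27 - 1*(-78))/3 = 4*(-27 + 78)/3 = (4/3)*51 = 68)
((0 + z)*(-34 + 27))*((-9*(-7))*c) = ((0 + 68)*(-34 + 27))*(-9*(-7)*(-9)) = (68*(-7))*(63*(-9)) = -476*(-567) = 269892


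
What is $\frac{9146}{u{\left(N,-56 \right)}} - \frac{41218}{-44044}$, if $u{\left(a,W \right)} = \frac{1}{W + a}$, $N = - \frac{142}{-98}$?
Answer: $- \frac{76910929405}{154154} \approx -4.9892 \cdot 10^{5}$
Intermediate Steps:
$N = \frac{71}{49}$ ($N = \left(-142\right) \left(- \frac{1}{98}\right) = \frac{71}{49} \approx 1.449$)
$\frac{9146}{u{\left(N,-56 \right)}} - \frac{41218}{-44044} = \frac{9146}{\frac{1}{-56 + \frac{71}{49}}} - \frac{41218}{-44044} = \frac{9146}{\frac{1}{- \frac{2673}{49}}} - - \frac{20609}{22022} = \frac{9146}{- \frac{49}{2673}} + \frac{20609}{22022} = 9146 \left(- \frac{2673}{49}\right) + \frac{20609}{22022} = - \frac{24447258}{49} + \frac{20609}{22022} = - \frac{76910929405}{154154}$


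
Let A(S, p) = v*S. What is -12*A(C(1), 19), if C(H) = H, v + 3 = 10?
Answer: -84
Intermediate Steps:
v = 7 (v = -3 + 10 = 7)
A(S, p) = 7*S
-12*A(C(1), 19) = -84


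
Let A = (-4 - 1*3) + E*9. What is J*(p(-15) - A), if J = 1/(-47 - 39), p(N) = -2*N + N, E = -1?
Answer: -31/86 ≈ -0.36047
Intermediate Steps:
p(N) = -N
A = -16 (A = (-4 - 1*3) - 1*9 = (-4 - 3) - 9 = -7 - 9 = -16)
J = -1/86 (J = 1/(-86) = -1/86 ≈ -0.011628)
J*(p(-15) - A) = -(-1*(-15) - 1*(-16))/86 = -(15 + 16)/86 = -1/86*31 = -31/86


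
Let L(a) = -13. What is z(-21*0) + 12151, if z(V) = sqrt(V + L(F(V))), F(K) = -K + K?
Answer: 12151 + I*sqrt(13) ≈ 12151.0 + 3.6056*I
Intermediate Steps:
F(K) = 0
z(V) = sqrt(-13 + V) (z(V) = sqrt(V - 13) = sqrt(-13 + V))
z(-21*0) + 12151 = sqrt(-13 - 21*0) + 12151 = sqrt(-13 + 0) + 12151 = sqrt(-13) + 12151 = I*sqrt(13) + 12151 = 12151 + I*sqrt(13)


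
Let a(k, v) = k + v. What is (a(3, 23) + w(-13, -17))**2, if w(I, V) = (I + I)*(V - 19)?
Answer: 925444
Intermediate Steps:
w(I, V) = 2*I*(-19 + V) (w(I, V) = (2*I)*(-19 + V) = 2*I*(-19 + V))
(a(3, 23) + w(-13, -17))**2 = ((3 + 23) + 2*(-13)*(-19 - 17))**2 = (26 + 2*(-13)*(-36))**2 = (26 + 936)**2 = 962**2 = 925444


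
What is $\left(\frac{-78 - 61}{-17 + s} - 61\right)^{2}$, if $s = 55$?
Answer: $\frac{6036849}{1444} \approx 4180.6$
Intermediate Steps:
$\left(\frac{-78 - 61}{-17 + s} - 61\right)^{2} = \left(\frac{-78 - 61}{-17 + 55} - 61\right)^{2} = \left(- \frac{139}{38} - 61\right)^{2} = \left(- \frac{2457}{38}\right)^{2} = \frac{6036849}{1444}$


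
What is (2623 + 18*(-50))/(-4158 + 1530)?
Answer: -1723/2628 ≈ -0.65563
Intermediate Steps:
(2623 + 18*(-50))/(-4158 + 1530) = (2623 - 900)/(-2628) = 1723*(-1/2628) = -1723/2628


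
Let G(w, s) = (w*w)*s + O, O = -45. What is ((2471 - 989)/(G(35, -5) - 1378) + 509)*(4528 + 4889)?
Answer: 6027586275/1258 ≈ 4.7914e+6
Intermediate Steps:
G(w, s) = -45 + s*w² (G(w, s) = (w*w)*s - 45 = w²*s - 45 = s*w² - 45 = -45 + s*w²)
((2471 - 989)/(G(35, -5) - 1378) + 509)*(4528 + 4889) = ((2471 - 989)/((-45 - 5*35²) - 1378) + 509)*(4528 + 4889) = (1482/((-45 - 5*1225) - 1378) + 509)*9417 = (1482/((-45 - 6125) - 1378) + 509)*9417 = (1482/(-6170 - 1378) + 509)*9417 = (1482/(-7548) + 509)*9417 = (1482*(-1/7548) + 509)*9417 = (-247/1258 + 509)*9417 = (640075/1258)*9417 = 6027586275/1258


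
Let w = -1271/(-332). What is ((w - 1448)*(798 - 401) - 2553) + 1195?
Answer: -190798461/332 ≈ -5.7469e+5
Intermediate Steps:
w = 1271/332 (w = -1271*(-1/332) = 1271/332 ≈ 3.8283)
((w - 1448)*(798 - 401) - 2553) + 1195 = ((1271/332 - 1448)*(798 - 401) - 2553) + 1195 = (-479465/332*397 - 2553) + 1195 = (-190347605/332 - 2553) + 1195 = -191195201/332 + 1195 = -190798461/332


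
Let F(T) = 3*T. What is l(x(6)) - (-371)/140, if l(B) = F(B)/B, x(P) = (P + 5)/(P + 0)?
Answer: 113/20 ≈ 5.6500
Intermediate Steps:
x(P) = (5 + P)/P
l(B) = 3 (l(B) = (3*B)/B = 3)
l(x(6)) - (-371)/140 = 3 - (-371)/140 = 3 - 7*(-53/140) = 3 + 53/20 = 113/20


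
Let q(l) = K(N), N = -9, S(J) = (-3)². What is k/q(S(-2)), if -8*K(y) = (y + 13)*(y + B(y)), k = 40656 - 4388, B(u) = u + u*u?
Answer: -72536/63 ≈ -1151.4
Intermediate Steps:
B(u) = u + u²
k = 36268
S(J) = 9
K(y) = -(13 + y)*(y + y*(1 + y))/8 (K(y) = -(y + 13)*(y + y*(1 + y))/8 = -(13 + y)*(y + y*(1 + y))/8)
q(l) = -63/2 (q(l) = (⅛)*(-9)*(-26 - 1*(-9)² - 15*(-9)) = (⅛)*(-9)*(-26 - 1*81 + 135) = (⅛)*(-9)*(-26 - 81 + 135) = (⅛)*(-9)*28 = -63/2)
k/q(S(-2)) = 36268/(-63/2) = 36268*(-2/63) = -72536/63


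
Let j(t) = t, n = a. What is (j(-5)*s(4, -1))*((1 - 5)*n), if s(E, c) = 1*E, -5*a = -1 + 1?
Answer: 0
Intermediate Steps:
a = 0 (a = -(-1 + 1)/5 = -1/5*0 = 0)
n = 0
s(E, c) = E
(j(-5)*s(4, -1))*((1 - 5)*n) = (-5*4)*((1 - 5)*0) = -(-80)*0 = -20*0 = 0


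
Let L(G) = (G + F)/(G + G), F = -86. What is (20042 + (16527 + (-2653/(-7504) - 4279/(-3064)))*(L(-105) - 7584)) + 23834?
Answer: -308659043106677/2463456 ≈ -1.2530e+8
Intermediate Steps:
L(G) = (-86 + G)/(2*G) (L(G) = (G - 86)/(G + G) = (-86 + G)/((2*G)) = (-86 + G)*(1/(2*G)) = (-86 + G)/(2*G))
(20042 + (16527 + (-2653/(-7504) - 4279/(-3064)))*(L(-105) - 7584)) + 23834 = (20042 + (16527 + (-2653/(-7504) - 4279/(-3064)))*((1/2)*(-86 - 105)/(-105) - 7584)) + 23834 = (20042 + (16527 + (-2653*(-1/7504) - 4279*(-1/3064)))*((1/2)*(-1/105)*(-191) - 7584)) + 23834 = (20042 + (16527 + (379/1072 + 4279/3064))*(191/210 - 7584)) + 23834 = (20042 + (16527 + 718543/410576)*(-1592449/210)) + 23834 = (20042 + (6786308095/410576)*(-1592449/210)) + 23834 = (20042 - 308767129702133/2463456) + 23834 = -308717757116981/2463456 + 23834 = -308659043106677/2463456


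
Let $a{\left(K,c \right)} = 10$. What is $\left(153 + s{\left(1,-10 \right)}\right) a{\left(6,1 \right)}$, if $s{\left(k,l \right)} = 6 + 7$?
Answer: $1660$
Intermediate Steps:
$s{\left(k,l \right)} = 13$
$\left(153 + s{\left(1,-10 \right)}\right) a{\left(6,1 \right)} = \left(153 + 13\right) 10 = 166 \cdot 10 = 1660$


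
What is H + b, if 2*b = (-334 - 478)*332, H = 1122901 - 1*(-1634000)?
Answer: 2622109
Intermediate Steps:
H = 2756901 (H = 1122901 + 1634000 = 2756901)
b = -134792 (b = ((-334 - 478)*332)/2 = (-812*332)/2 = (1/2)*(-269584) = -134792)
H + b = 2756901 - 134792 = 2622109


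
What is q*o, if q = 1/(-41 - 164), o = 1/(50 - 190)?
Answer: 1/28700 ≈ 3.4843e-5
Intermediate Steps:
o = -1/140 (o = 1/(-140) = -1/140 ≈ -0.0071429)
q = -1/205 (q = 1/(-205) = -1/205 ≈ -0.0048781)
q*o = -1/205*(-1/140) = 1/28700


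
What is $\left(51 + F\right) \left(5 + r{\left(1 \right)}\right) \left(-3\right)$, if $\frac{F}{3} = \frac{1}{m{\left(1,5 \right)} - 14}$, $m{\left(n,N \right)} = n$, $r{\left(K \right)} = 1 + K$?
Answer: $- \frac{13860}{13} \approx -1066.2$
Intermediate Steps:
$F = - \frac{3}{13}$ ($F = \frac{3}{1 - 14} = \frac{3}{-13} = 3 \left(- \frac{1}{13}\right) = - \frac{3}{13} \approx -0.23077$)
$\left(51 + F\right) \left(5 + r{\left(1 \right)}\right) \left(-3\right) = \left(51 - \frac{3}{13}\right) \left(5 + \left(1 + 1\right)\right) \left(-3\right) = \frac{660 \left(5 + 2\right) \left(-3\right)}{13} = \frac{660 \cdot 7 \left(-3\right)}{13} = \frac{660}{13} \left(-21\right) = - \frac{13860}{13}$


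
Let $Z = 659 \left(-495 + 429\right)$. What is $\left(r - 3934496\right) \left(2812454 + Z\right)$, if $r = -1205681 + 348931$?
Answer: $-13266768524160$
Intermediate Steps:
$Z = -43494$ ($Z = 659 \left(-66\right) = -43494$)
$r = -856750$
$\left(r - 3934496\right) \left(2812454 + Z\right) = \left(-856750 - 3934496\right) \left(2812454 - 43494\right) = \left(-4791246\right) 2768960 = -13266768524160$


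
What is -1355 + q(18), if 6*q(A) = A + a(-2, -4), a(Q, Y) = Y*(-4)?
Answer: -4048/3 ≈ -1349.3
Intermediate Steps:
a(Q, Y) = -4*Y
q(A) = 8/3 + A/6 (q(A) = (A - 4*(-4))/6 = (A + 16)/6 = (16 + A)/6 = 8/3 + A/6)
-1355 + q(18) = -1355 + (8/3 + (⅙)*18) = -1355 + (8/3 + 3) = -1355 + 17/3 = -4048/3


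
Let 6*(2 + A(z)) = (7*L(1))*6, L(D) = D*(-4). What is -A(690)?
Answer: 30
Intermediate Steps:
L(D) = -4*D
A(z) = -30 (A(z) = -2 + ((7*(-4*1))*6)/6 = -2 + ((7*(-4))*6)/6 = -2 + (-28*6)/6 = -2 + (⅙)*(-168) = -2 - 28 = -30)
-A(690) = -1*(-30) = 30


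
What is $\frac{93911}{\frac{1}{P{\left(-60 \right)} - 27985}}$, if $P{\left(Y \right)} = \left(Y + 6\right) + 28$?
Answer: $-2630541021$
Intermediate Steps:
$P{\left(Y \right)} = 34 + Y$ ($P{\left(Y \right)} = \left(6 + Y\right) + 28 = 34 + Y$)
$\frac{93911}{\frac{1}{P{\left(-60 \right)} - 27985}} = \frac{93911}{\frac{1}{\left(34 - 60\right) - 27985}} = \frac{93911}{\frac{1}{-26 - 27985}} = \frac{93911}{\frac{1}{-28011}} = \frac{93911}{- \frac{1}{28011}} = 93911 \left(-28011\right) = -2630541021$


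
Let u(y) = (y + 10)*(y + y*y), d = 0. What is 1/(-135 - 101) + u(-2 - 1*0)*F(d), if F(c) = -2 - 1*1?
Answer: -11329/236 ≈ -48.004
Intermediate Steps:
F(c) = -3 (F(c) = -2 - 1 = -3)
u(y) = (10 + y)*(y + y²)
1/(-135 - 101) + u(-2 - 1*0)*F(d) = 1/(-135 - 101) + ((-2 - 1*0)*(10 + (-2 - 1*0)² + 11*(-2 - 1*0)))*(-3) = 1/(-236) + ((-2 + 0)*(10 + (-2 + 0)² + 11*(-2 + 0)))*(-3) = -1/236 - 2*(10 + (-2)² + 11*(-2))*(-3) = -1/236 - 2*(10 + 4 - 22)*(-3) = -1/236 - 2*(-8)*(-3) = -1/236 + 16*(-3) = -1/236 - 48 = -11329/236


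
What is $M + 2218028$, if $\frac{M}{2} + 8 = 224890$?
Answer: $2667792$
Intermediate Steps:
$M = 449764$ ($M = -16 + 2 \cdot 224890 = -16 + 449780 = 449764$)
$M + 2218028 = 449764 + 2218028 = 2667792$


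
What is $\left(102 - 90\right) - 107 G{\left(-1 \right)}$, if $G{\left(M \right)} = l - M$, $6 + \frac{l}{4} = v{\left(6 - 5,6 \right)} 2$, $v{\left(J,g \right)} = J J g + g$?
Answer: $-7799$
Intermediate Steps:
$v{\left(J,g \right)} = g + g J^{2}$ ($v{\left(J,g \right)} = J^{2} g + g = g J^{2} + g = g + g J^{2}$)
$l = 72$ ($l = -24 + 4 \cdot 6 \left(1 + \left(6 - 5\right)^{2}\right) 2 = -24 + 4 \cdot 6 \left(1 + 1^{2}\right) 2 = -24 + 4 \cdot 6 \left(1 + 1\right) 2 = -24 + 4 \cdot 6 \cdot 2 \cdot 2 = -24 + 4 \cdot 12 \cdot 2 = -24 + 4 \cdot 24 = -24 + 96 = 72$)
$G{\left(M \right)} = 72 - M$
$\left(102 - 90\right) - 107 G{\left(-1 \right)} = \left(102 - 90\right) - 107 \left(72 - -1\right) = 12 - 107 \left(72 + 1\right) = 12 - 7811 = -7799$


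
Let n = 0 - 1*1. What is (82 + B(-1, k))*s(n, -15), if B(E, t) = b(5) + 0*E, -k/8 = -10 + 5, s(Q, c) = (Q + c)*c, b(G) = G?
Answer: 20880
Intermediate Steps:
n = -1 (n = 0 - 1 = -1)
s(Q, c) = c*(Q + c)
k = 40 (k = -8*(-10 + 5) = -8*(-5) = 40)
B(E, t) = 5 (B(E, t) = 5 + 0*E = 5 + 0 = 5)
(82 + B(-1, k))*s(n, -15) = (82 + 5)*(-15*(-1 - 15)) = 87*(-15*(-16)) = 87*240 = 20880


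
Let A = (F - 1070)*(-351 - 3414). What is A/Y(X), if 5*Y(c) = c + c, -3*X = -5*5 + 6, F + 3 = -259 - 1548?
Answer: 81324000/19 ≈ 4.2802e+6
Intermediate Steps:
F = -1810 (F = -3 + (-259 - 1548) = -3 - 1807 = -1810)
X = 19/3 (X = -(-5*5 + 6)/3 = -(-25 + 6)/3 = -1/3*(-19) = 19/3 ≈ 6.3333)
A = 10843200 (A = (-1810 - 1070)*(-351 - 3414) = -2880*(-3765) = 10843200)
Y(c) = 2*c/5 (Y(c) = (c + c)/5 = (2*c)/5 = 2*c/5)
A/Y(X) = 10843200/(((2/5)*(19/3))) = 10843200/(38/15) = 10843200*(15/38) = 81324000/19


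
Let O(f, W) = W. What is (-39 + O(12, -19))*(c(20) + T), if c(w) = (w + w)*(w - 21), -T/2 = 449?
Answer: 54404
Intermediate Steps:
T = -898 (T = -2*449 = -898)
c(w) = 2*w*(-21 + w) (c(w) = (2*w)*(-21 + w) = 2*w*(-21 + w))
(-39 + O(12, -19))*(c(20) + T) = (-39 - 19)*(2*20*(-21 + 20) - 898) = -58*(2*20*(-1) - 898) = -58*(-40 - 898) = -58*(-938) = 54404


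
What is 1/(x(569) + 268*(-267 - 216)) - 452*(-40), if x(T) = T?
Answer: 2330059999/128875 ≈ 18080.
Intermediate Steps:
1/(x(569) + 268*(-267 - 216)) - 452*(-40) = 1/(569 + 268*(-267 - 216)) - 452*(-40) = 1/(569 + 268*(-483)) - 1*(-18080) = 1/(569 - 129444) + 18080 = 1/(-128875) + 18080 = -1/128875 + 18080 = 2330059999/128875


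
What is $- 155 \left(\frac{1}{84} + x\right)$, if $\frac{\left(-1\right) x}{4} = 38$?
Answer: $\frac{1978885}{84} \approx 23558.0$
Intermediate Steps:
$x = -152$ ($x = \left(-4\right) 38 = -152$)
$- 155 \left(\frac{1}{84} + x\right) = - 155 \left(\frac{1}{84} - 152\right) = \left(-155\right) \left(- \frac{12767}{84}\right) = \frac{1978885}{84}$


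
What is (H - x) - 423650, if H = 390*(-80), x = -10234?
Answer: -444616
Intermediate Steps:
H = -31200
(H - x) - 423650 = (-31200 - 1*(-10234)) - 423650 = (-31200 + 10234) - 423650 = -20966 - 423650 = -444616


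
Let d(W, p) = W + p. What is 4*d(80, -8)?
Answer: 288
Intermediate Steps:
4*d(80, -8) = 4*(80 - 8) = 4*72 = 288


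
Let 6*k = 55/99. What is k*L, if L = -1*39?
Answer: -65/18 ≈ -3.6111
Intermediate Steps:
L = -39
k = 5/54 (k = (55/99)/6 = (55*(1/99))/6 = (⅙)*(5/9) = 5/54 ≈ 0.092593)
k*L = (5/54)*(-39) = -65/18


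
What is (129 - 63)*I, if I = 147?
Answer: 9702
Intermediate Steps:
(129 - 63)*I = (129 - 63)*147 = 66*147 = 9702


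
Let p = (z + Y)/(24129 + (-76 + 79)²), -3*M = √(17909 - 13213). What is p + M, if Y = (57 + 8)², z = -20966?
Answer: -16741/24138 - 2*√1174/3 ≈ -23.536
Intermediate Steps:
Y = 4225 (Y = 65² = 4225)
M = -2*√1174/3 (M = -√(17909 - 13213)/3 = -2*√1174/3 ≈ -22.842)
p = -16741/24138 (p = (-20966 + 4225)/(24129 + (-76 + 79)²) = -16741/(24129 + 3²) = -16741/(24129 + 9) = -16741/24138 ≈ -0.69355)
p + M = -16741/24138 - 2*√1174/3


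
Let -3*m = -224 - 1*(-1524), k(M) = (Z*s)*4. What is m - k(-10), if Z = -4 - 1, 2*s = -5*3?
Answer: -1750/3 ≈ -583.33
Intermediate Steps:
s = -15/2 (s = (-5*3)/2 = (½)*(-15) = -15/2 ≈ -7.5000)
Z = -5
k(M) = 150 (k(M) = -5*(-15/2)*4 = (75/2)*4 = 150)
m = -1300/3 (m = -(-224 - 1*(-1524))/3 = -(-224 + 1524)/3 = -⅓*1300 = -1300/3 ≈ -433.33)
m - k(-10) = -1300/3 - 1*150 = -1300/3 - 150 = -1750/3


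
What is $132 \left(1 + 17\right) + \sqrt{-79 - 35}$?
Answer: $2376 + i \sqrt{114} \approx 2376.0 + 10.677 i$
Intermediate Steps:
$132 \left(1 + 17\right) + \sqrt{-79 - 35} = 132 \cdot 18 + \sqrt{-114} = 2376 + i \sqrt{114}$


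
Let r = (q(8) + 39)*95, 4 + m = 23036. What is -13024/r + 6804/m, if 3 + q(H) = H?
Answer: -1542773/547010 ≈ -2.8204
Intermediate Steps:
m = 23032 (m = -4 + 23036 = 23032)
q(H) = -3 + H
r = 4180 (r = ((-3 + 8) + 39)*95 = (5 + 39)*95 = 44*95 = 4180)
-13024/r + 6804/m = -13024/4180 + 6804/23032 = -13024*1/4180 + 6804*(1/23032) = -296/95 + 1701/5758 = -1542773/547010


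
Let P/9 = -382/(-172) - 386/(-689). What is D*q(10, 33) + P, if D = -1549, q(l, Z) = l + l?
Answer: -1834205765/59254 ≈ -30955.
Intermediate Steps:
q(l, Z) = 2*l
P = 1483155/59254 (P = 9*(-382/(-172) - 386/(-689)) = 9*(-382*(-1/172) - 386*(-1/689)) = 9*(191/86 + 386/689) = 9*(164795/59254) = 1483155/59254 ≈ 25.030)
D*q(10, 33) + P = -3098*10 + 1483155/59254 = -1549*20 + 1483155/59254 = -30980 + 1483155/59254 = -1834205765/59254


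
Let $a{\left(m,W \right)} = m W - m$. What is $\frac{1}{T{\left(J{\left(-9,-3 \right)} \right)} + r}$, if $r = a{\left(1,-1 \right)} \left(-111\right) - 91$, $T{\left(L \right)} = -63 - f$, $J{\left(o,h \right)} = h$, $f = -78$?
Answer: $\frac{1}{146} \approx 0.0068493$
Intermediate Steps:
$a{\left(m,W \right)} = - m + W m$ ($a{\left(m,W \right)} = W m - m = - m + W m$)
$T{\left(L \right)} = 15$ ($T{\left(L \right)} = -63 - -78 = -63 + 78 = 15$)
$r = 131$ ($r = 1 \left(-1 - 1\right) \left(-111\right) - 91 = 1 \left(-2\right) \left(-111\right) - 91 = \left(-2\right) \left(-111\right) - 91 = 222 - 91 = 131$)
$\frac{1}{T{\left(J{\left(-9,-3 \right)} \right)} + r} = \frac{1}{15 + 131} = \frac{1}{146}$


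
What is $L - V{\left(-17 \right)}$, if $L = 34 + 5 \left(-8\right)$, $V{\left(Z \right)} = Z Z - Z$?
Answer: $-312$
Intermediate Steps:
$V{\left(Z \right)} = Z^{2} - Z$
$L = -6$ ($L = 34 - 40 = -6$)
$L - V{\left(-17 \right)} = -6 - - 17 \left(-1 - 17\right) = -6 - \left(-17\right) \left(-18\right) = -6 - 306 = -312$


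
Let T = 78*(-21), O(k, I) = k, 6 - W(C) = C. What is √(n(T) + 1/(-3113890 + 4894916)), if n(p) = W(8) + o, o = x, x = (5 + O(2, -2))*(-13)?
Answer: I*√295000984197842/1781026 ≈ 9.6436*I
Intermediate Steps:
W(C) = 6 - C
x = -91 (x = (5 + 2)*(-13) = 7*(-13) = -91)
o = -91
T = -1638
n(p) = -93 (n(p) = (6 - 1*8) - 91 = (6 - 8) - 91 = -2 - 91 = -93)
√(n(T) + 1/(-3113890 + 4894916)) = √(-93 + 1/(-3113890 + 4894916)) = √(-93 + 1/1781026) = √(-165635417/1781026) = I*√295000984197842/1781026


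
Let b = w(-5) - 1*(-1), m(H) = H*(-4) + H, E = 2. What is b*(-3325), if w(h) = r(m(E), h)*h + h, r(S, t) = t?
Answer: -69825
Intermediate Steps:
m(H) = -3*H (m(H) = -4*H + H = -3*H)
w(h) = h + h**2 (w(h) = h*h + h = h**2 + h = h + h**2)
b = 21 (b = -5*(1 - 5) - 1*(-1) = -5*(-4) + 1 = 20 + 1 = 21)
b*(-3325) = 21*(-3325) = -69825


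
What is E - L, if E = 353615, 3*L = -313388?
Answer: 1374233/3 ≈ 4.5808e+5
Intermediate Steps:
L = -313388/3 (L = (⅓)*(-313388) = -313388/3 ≈ -1.0446e+5)
E - L = 353615 - 1*(-313388/3) = 353615 + 313388/3 = 1374233/3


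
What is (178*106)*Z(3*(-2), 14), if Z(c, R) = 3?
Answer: 56604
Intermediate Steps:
(178*106)*Z(3*(-2), 14) = (178*106)*3 = 18868*3 = 56604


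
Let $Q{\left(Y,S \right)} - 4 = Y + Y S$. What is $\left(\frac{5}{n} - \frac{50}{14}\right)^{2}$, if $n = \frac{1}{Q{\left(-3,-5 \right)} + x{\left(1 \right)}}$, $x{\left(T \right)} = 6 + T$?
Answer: $\frac{608400}{49} \approx 12416.0$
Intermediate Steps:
$Q{\left(Y,S \right)} = 4 + Y + S Y$ ($Q{\left(Y,S \right)} = 4 + \left(Y + Y S\right) = 4 + \left(Y + S Y\right) = 4 + Y + S Y$)
$n = \frac{1}{23}$ ($n = \frac{1}{\left(4 - 3 - -15\right) + \left(6 + 1\right)} = \frac{1}{\left(4 - 3 + 15\right) + 7} = \frac{1}{16 + 7} = \frac{1}{23} \approx 0.043478$)
$\left(\frac{5}{n} - \frac{50}{14}\right)^{2} = \left(5 \frac{1}{\frac{1}{23}} - \frac{50}{14}\right)^{2} = \left(5 \cdot 23 - \frac{25}{7}\right)^{2} = \left(115 - \frac{25}{7}\right)^{2} = \left(\frac{780}{7}\right)^{2} = \frac{608400}{49}$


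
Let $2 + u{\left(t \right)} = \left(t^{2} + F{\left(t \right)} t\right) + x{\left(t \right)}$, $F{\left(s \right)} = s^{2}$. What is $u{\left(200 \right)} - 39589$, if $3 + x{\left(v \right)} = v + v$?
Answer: $8000806$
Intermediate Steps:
$x{\left(v \right)} = -3 + 2 v$ ($x{\left(v \right)} = -3 + \left(v + v\right) = -3 + 2 v$)
$u{\left(t \right)} = -5 + t^{2} + t^{3} + 2 t$ ($u{\left(t \right)} = -2 + \left(\left(t^{2} + t^{2} t\right) + \left(-3 + 2 t\right)\right) = -2 + \left(\left(t^{2} + t^{3}\right) + \left(-3 + 2 t\right)\right) = -2 + \left(-3 + t^{2} + t^{3} + 2 t\right) = -5 + t^{2} + t^{3} + 2 t$)
$u{\left(200 \right)} - 39589 = \left(-5 + 200^{2} + 200^{3} + 2 \cdot 200\right) - 39589 = \left(-5 + 40000 + 8000000 + 400\right) - 39589 = 8040395 - 39589 = 8000806$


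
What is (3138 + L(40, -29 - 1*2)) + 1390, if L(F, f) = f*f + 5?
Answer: 5494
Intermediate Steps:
L(F, f) = 5 + f² (L(F, f) = f² + 5 = 5 + f²)
(3138 + L(40, -29 - 1*2)) + 1390 = (3138 + (5 + (-29 - 1*2)²)) + 1390 = (3138 + (5 + (-29 - 2)²)) + 1390 = (3138 + (5 + (-31)²)) + 1390 = (3138 + (5 + 961)) + 1390 = (3138 + 966) + 1390 = 4104 + 1390 = 5494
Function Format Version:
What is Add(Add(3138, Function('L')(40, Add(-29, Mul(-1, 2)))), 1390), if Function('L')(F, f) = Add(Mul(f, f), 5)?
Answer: 5494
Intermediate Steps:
Function('L')(F, f) = Add(5, Pow(f, 2)) (Function('L')(F, f) = Add(Pow(f, 2), 5) = Add(5, Pow(f, 2)))
Add(Add(3138, Function('L')(40, Add(-29, Mul(-1, 2)))), 1390) = Add(Add(3138, Add(5, Pow(Add(-29, Mul(-1, 2)), 2))), 1390) = Add(Add(3138, Add(5, Pow(Add(-29, -2), 2))), 1390) = Add(Add(3138, Add(5, Pow(-31, 2))), 1390) = Add(Add(3138, Add(5, 961)), 1390) = Add(Add(3138, 966), 1390) = Add(4104, 1390) = 5494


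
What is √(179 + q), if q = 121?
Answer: 10*√3 ≈ 17.320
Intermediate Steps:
√(179 + q) = √(179 + 121) = √300 = 10*√3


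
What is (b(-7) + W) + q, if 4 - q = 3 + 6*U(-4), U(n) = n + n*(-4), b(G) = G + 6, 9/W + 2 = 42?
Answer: -2871/40 ≈ -71.775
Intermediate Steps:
W = 9/40 (W = 9/(-2 + 42) = 9/40 ≈ 0.22500)
b(G) = 6 + G
U(n) = -3*n (U(n) = n - 4*n = -3*n)
q = -71 (q = 4 - (3 + 6*(-3*(-4))) = 4 - (3 + 6*12) = 4 - (3 + 72) = 4 - 1*75 = 4 - 75 = -71)
(b(-7) + W) + q = ((6 - 7) + 9/40) - 71 = (-1 + 9/40) - 71 = -31/40 - 71 = -2871/40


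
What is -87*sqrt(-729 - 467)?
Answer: -174*I*sqrt(299) ≈ -3008.7*I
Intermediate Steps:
-87*sqrt(-729 - 467) = -174*I*sqrt(299)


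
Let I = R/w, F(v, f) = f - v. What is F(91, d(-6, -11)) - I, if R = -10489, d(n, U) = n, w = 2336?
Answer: -216103/2336 ≈ -92.510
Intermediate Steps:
I = -10489/2336 ≈ -4.4902
F(91, d(-6, -11)) - I = (-6 - 1*91) - 1*(-10489/2336) = (-6 - 91) + 10489/2336 = -97 + 10489/2336 = -216103/2336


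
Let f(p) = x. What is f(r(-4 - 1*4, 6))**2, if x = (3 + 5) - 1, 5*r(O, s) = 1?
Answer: 49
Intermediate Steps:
r(O, s) = 1/5 (r(O, s) = (1/5)*1 = 1/5)
x = 7 (x = 8 - 1 = 7)
f(p) = 7
f(r(-4 - 1*4, 6))**2 = 7**2 = 49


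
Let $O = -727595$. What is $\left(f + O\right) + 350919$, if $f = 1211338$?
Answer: $834662$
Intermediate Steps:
$\left(f + O\right) + 350919 = \left(1211338 - 727595\right) + 350919 = 483743 + 350919 = 834662$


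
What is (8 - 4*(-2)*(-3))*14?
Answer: -224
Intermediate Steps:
(8 - 4*(-2)*(-3))*14 = (8 + 8*(-3))*14 = (8 - 24)*14 = -16*14 = -224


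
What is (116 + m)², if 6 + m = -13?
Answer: 9409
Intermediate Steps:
m = -19 (m = -6 - 13 = -19)
(116 + m)² = (116 - 19)² = 97² = 9409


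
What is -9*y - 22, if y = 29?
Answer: -283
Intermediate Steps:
-9*y - 22 = -9*29 - 22 = -261 - 22 = -283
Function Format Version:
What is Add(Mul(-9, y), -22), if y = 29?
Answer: -283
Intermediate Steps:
Add(Mul(-9, y), -22) = Add(Mul(-9, 29), -22) = Add(-261, -22) = -283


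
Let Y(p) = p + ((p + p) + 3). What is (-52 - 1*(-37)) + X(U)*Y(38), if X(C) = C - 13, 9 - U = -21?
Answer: 1974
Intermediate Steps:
U = 30 (U = 9 - 1*(-21) = 9 + 21 = 30)
X(C) = -13 + C
Y(p) = 3 + 3*p (Y(p) = p + (2*p + 3) = p + (3 + 2*p) = 3 + 3*p)
(-52 - 1*(-37)) + X(U)*Y(38) = (-52 - 1*(-37)) + (-13 + 30)*(3 + 3*38) = (-52 + 37) + 17*(3 + 114) = -15 + 17*117 = -15 + 1989 = 1974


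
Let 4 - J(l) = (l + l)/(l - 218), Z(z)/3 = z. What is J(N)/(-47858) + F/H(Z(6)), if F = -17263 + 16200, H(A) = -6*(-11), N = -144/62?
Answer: -86866188109/5393357310 ≈ -16.106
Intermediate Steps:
Z(z) = 3*z
N = -72/31 (N = -144*1/62 = -72/31 ≈ -2.3226)
J(l) = 4 - 2*l/(-218 + l) (J(l) = 4 - (l + l)/(l - 218) = 4 - 2*l/(-218 + l))
H(A) = 66
F = -1063
J(N)/(-47858) + F/H(Z(6)) = (2*(-436 - 72/31)/(-218 - 72/31))/(-47858) - 1063/66 = (2*(-13588/31)/(-6830/31))*(-1/47858) - 1063*1/66 = (2*(-31/6830)*(-13588/31))*(-1/47858) - 1063/66 = (13588/3415)*(-1/47858) - 1063/66 = -6794/81717535 - 1063/66 = -86866188109/5393357310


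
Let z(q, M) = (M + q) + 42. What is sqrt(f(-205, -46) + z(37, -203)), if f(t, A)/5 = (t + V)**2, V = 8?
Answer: sqrt(193921) ≈ 440.36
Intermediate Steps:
z(q, M) = 42 + M + q
f(t, A) = 5*(8 + t)**2 (f(t, A) = 5*(t + 8)**2 = 5*(8 + t)**2)
sqrt(f(-205, -46) + z(37, -203)) = sqrt(5*(8 - 205)**2 + (42 - 203 + 37)) = sqrt(5*(-197)**2 - 124) = sqrt(5*38809 - 124) = sqrt(194045 - 124) = sqrt(193921)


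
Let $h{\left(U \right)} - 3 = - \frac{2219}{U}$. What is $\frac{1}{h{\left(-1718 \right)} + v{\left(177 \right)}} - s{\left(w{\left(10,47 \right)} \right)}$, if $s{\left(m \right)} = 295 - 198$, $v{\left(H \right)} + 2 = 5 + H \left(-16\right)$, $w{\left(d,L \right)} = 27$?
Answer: $- \frac{470728071}{4852849} \approx -97.0$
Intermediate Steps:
$v{\left(H \right)} = 3 - 16 H$ ($v{\left(H \right)} = -2 + \left(5 + H \left(-16\right)\right) = -2 - \left(-5 + 16 H\right) = 3 - 16 H$)
$s{\left(m \right)} = 97$ ($s{\left(m \right)} = 295 - 198 = 97$)
$h{\left(U \right)} = 3 - \frac{2219}{U}$
$\frac{1}{h{\left(-1718 \right)} + v{\left(177 \right)}} - s{\left(w{\left(10,47 \right)} \right)} = \frac{1}{\left(3 - \frac{2219}{-1718}\right) + \left(3 - 2832\right)} - 97 = \frac{1}{\left(3 - - \frac{2219}{1718}\right) + \left(3 - 2832\right)} - 97 = \frac{1}{\left(3 + \frac{2219}{1718}\right) - 2829} - 97 = \frac{1}{\frac{7373}{1718} - 2829} - 97 = \frac{1}{- \frac{4852849}{1718}} - 97 = - \frac{1718}{4852849} - 97 = - \frac{470728071}{4852849}$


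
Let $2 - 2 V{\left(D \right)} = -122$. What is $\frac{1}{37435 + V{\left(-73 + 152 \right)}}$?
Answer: $\frac{1}{37497} \approx 2.6669 \cdot 10^{-5}$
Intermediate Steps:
$V{\left(D \right)} = 62$ ($V{\left(D \right)} = 1 - -61 = 1 + 61 = 62$)
$\frac{1}{37435 + V{\left(-73 + 152 \right)}} = \frac{1}{37435 + 62} = \frac{1}{37497}$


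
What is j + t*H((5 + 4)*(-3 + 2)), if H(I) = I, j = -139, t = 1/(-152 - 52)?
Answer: -9449/68 ≈ -138.96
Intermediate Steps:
t = -1/204 (t = 1/(-204) = -1/204 ≈ -0.0049020)
j + t*H((5 + 4)*(-3 + 2)) = -139 - (5 + 4)*(-3 + 2)/204 = -139 - 3*(-1)/68 = -139 - 1/204*(-9) = -139 + 3/68 = -9449/68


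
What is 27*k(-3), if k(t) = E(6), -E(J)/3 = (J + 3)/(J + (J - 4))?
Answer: -729/8 ≈ -91.125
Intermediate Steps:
E(J) = -3*(3 + J)/(-4 + 2*J) (E(J) = -3*(J + 3)/(J + (J - 4)) = -3*(3 + J)/(J + (-4 + J)) = -3*(3 + J)/(-4 + 2*J))
k(t) = -27/8 (k(t) = 3*(-3 - 1*6)/(2*(-2 + 6)) = (3/2)*(-3 - 6)/4 = (3/2)*(1/4)*(-9) = -27/8)
27*k(-3) = 27*(-27/8) = -729/8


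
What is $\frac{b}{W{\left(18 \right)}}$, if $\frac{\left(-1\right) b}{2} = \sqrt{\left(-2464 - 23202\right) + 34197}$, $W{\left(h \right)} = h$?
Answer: $- \frac{\sqrt{8531}}{9} \approx -10.263$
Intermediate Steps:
$b = - 2 \sqrt{8531}$ ($b = - 2 \sqrt{\left(-2464 - 23202\right) + 34197} = - 2 \sqrt{-25666 + 34197} = - 2 \sqrt{8531} \approx -184.73$)
$\frac{b}{W{\left(18 \right)}} = \frac{\left(-2\right) \sqrt{8531}}{18} = - 2 \sqrt{8531} \cdot \frac{1}{18} = - \frac{\sqrt{8531}}{9}$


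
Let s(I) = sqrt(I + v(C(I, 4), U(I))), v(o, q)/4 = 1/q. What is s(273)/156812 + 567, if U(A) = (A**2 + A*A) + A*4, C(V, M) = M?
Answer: 567 + sqrt(61547917431)/2354532180 ≈ 567.00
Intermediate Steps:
U(A) = 2*A**2 + 4*A (U(A) = (A**2 + A**2) + 4*A = 2*A**2 + 4*A)
v(o, q) = 4/q
s(I) = sqrt(I + 2/(I*(2 + I))) (s(I) = sqrt(I + 4/((2*I*(2 + I)))) = sqrt(I + 4*(1/(2*I*(2 + I)))) = sqrt(I + 2/(I*(2 + I))))
s(273)/156812 + 567 = sqrt((2 + 273**2*(2 + 273))/(273*(2 + 273)))/156812 + 567 = sqrt((1/273)*(2 + 74529*275)/275)*(1/156812) + 567 = sqrt((1/273)*(1/275)*(2 + 20495475))*(1/156812) + 567 = sqrt((1/273)*(1/275)*20495477)*(1/156812) + 567 = sqrt(20495477/75075)*(1/156812) + 567 = (sqrt(61547917431)/15015)*(1/156812) + 567 = sqrt(61547917431)/2354532180 + 567 = 567 + sqrt(61547917431)/2354532180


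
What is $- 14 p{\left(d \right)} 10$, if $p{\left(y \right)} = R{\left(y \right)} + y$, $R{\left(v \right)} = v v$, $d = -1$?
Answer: $0$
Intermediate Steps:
$R{\left(v \right)} = v^{2}$
$p{\left(y \right)} = y + y^{2}$ ($p{\left(y \right)} = y^{2} + y = y + y^{2}$)
$- 14 p{\left(d \right)} 10 = - 14 \left(- (1 - 1)\right) 10 = - 14 \left(\left(-1\right) 0\right) 10 = \left(-14\right) 0 \cdot 10 = 0 \cdot 10 = 0$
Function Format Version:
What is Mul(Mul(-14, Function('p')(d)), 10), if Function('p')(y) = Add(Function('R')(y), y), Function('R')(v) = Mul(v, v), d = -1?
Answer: 0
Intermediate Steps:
Function('R')(v) = Pow(v, 2)
Function('p')(y) = Add(y, Pow(y, 2)) (Function('p')(y) = Add(Pow(y, 2), y) = Add(y, Pow(y, 2)))
Mul(Mul(-14, Function('p')(d)), 10) = Mul(Mul(-14, Mul(-1, Add(1, -1))), 10) = Mul(Mul(-14, Mul(-1, 0)), 10) = Mul(Mul(-14, 0), 10) = Mul(0, 10) = 0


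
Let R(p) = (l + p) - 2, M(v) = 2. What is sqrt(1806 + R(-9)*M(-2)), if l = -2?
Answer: 2*sqrt(445) ≈ 42.190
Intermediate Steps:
R(p) = -4 + p (R(p) = (-2 + p) - 2 = -4 + p)
sqrt(1806 + R(-9)*M(-2)) = sqrt(1806 + (-4 - 9)*2) = sqrt(1806 - 13*2) = sqrt(1806 - 26) = sqrt(1780) = 2*sqrt(445)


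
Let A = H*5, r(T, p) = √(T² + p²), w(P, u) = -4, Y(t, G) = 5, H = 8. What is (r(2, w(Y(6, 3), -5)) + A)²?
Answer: 1620 + 160*√5 ≈ 1977.8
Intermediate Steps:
A = 40 (A = 8*5 = 40)
(r(2, w(Y(6, 3), -5)) + A)² = (√(2² + (-4)²) + 40)² = (√(4 + 16) + 40)² = (√20 + 40)² = (2*√5 + 40)² = (40 + 2*√5)²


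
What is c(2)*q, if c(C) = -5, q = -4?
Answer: 20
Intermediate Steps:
c(2)*q = -5*(-4) = 20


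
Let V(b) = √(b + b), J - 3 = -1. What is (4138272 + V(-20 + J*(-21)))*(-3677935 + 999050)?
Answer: -11085954786720 - 5357770*I*√31 ≈ -1.1086e+13 - 2.9831e+7*I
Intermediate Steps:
J = 2 (J = 3 - 1 = 2)
V(b) = √2*√b (V(b) = √(2*b) = √2*√b)
(4138272 + V(-20 + J*(-21)))*(-3677935 + 999050) = (4138272 + √2*√(-20 + 2*(-21)))*(-3677935 + 999050) = (4138272 + √2*√(-20 - 42))*(-2678885) = (4138272 + √2*√(-62))*(-2678885) = (4138272 + √2*(I*√62))*(-2678885) = (4138272 + 2*I*√31)*(-2678885) = -11085954786720 - 5357770*I*√31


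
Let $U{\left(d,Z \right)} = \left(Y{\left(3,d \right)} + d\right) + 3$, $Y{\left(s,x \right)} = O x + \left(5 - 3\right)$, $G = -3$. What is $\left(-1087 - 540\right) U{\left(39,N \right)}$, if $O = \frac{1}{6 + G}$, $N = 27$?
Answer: $-92739$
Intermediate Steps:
$O = \frac{1}{3}$ ($O = \frac{1}{6 - 3} = \frac{1}{3} \approx 0.33333$)
$Y{\left(s,x \right)} = 2 + \frac{x}{3}$ ($Y{\left(s,x \right)} = \frac{x}{3} + \left(5 - 3\right) = \frac{x}{3} + 2 = 2 + \frac{x}{3}$)
$U{\left(d,Z \right)} = 5 + \frac{4 d}{3}$ ($U{\left(d,Z \right)} = \left(\left(2 + \frac{d}{3}\right) + d\right) + 3 = \left(2 + \frac{4 d}{3}\right) + 3 = 5 + \frac{4 d}{3}$)
$\left(-1087 - 540\right) U{\left(39,N \right)} = \left(-1087 - 540\right) \left(5 + \frac{4}{3} \cdot 39\right) = - 1627 \left(5 + 52\right) = \left(-1627\right) 57 = -92739$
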